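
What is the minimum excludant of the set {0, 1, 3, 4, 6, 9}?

2

The values 0, 1 are all present; 2 is the first non-negative integer missing from the set.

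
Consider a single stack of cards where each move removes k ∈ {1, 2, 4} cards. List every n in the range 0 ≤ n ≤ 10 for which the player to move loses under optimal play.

Compute g(0), g(1), … for moves {1, 2, 4}:
k:     0  1  2  3  4  5  6  7  8  9 10
g(k):  0  1  2  0  1  2  0  1  2  0  1
The P-positions (g = 0) in 0..10 are 0, 3, 6, 9.

0, 3, 6, 9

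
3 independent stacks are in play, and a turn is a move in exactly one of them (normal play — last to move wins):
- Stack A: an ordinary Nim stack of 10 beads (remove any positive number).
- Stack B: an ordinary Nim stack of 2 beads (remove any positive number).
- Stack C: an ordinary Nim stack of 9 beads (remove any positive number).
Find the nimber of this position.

Stack A is a plain Nim stack of size 10, so its Grundy value is 10.
Stack B is a plain Nim stack of size 2, so its Grundy value is 2.
Stack C is a plain Nim stack of size 9, so its Grundy value is 9.
The value of a disjunctive sum is the nim-sum of the parts.
Combined value = 10 ⊕ 2 ⊕ 9 = 1.

1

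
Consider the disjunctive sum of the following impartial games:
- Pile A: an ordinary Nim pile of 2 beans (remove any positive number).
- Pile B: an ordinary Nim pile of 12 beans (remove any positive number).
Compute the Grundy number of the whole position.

14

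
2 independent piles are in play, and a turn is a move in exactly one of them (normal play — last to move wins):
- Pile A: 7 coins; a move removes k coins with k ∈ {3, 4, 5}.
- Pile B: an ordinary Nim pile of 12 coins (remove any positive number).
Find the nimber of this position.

14

For pile A, compute g(0), g(1), … with moves {3, 4, 5}:
k:     0  1  2  3  4  5  6  7
g(k):  0  0  0  1  1  1  2  2
So g(7) = 2.
Pile B is a plain Nim pile of size 12, so its Grundy value is 12.
By the Sprague-Grundy theorem, the Grundy value of a sum of independent games is the XOR of the component values.
Combined value = 2 XOR 12 = 14.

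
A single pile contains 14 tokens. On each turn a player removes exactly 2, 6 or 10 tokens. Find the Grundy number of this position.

Grundy values for subtraction set {2, 6, 10}:
k:     0  1  2  3  4  5  6  7  8  9 10 11 12 13 14
g(k):  0  0  1  1  0  0  1  1  0  0  1  1  0  0  1
So g(14) = 1.

1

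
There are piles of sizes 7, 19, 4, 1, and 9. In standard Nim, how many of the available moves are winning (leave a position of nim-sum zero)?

1

Bitwise XOR of the heap sizes:
  00111  (7)
  10011  (19)
  00100  (4)
  00001  (1)
  01001  (9)
  -----
  11000  (24)
The overall nim-sum is X = 24. A pile of size p has a winning move iff p XOR X < p (reduce it to p XOR X).
  7: 7 XOR 24 = 31 ≥ 7 — no move.
  19: 19 XOR 24 = 11 < 19 — winning move (to 11).
  4: 4 XOR 24 = 28 ≥ 4 — no move.
  1: 1 XOR 24 = 25 ≥ 1 — no move.
  9: 9 XOR 24 = 17 ≥ 9 — no move.
That gives 1 winning move.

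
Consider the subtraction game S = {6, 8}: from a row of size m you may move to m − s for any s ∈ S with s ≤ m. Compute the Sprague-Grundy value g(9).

Compute g(0), g(1), … for moves {6, 8}:
k:     0  1  2  3  4  5  6  7  8  9
g(k):  0  0  0  0  0  0  1  1  1  1
So g(9) = 1.

1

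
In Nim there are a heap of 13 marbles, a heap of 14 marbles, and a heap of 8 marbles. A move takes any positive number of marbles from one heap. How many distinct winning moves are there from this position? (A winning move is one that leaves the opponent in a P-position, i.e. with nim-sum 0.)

3

Compute the nim-sum pairwise:
13 XOR 14 = 3
3 XOR 8 = 11
The overall nim-sum is X = 11. A heap of size p has a winning move iff p XOR X < p (reduce it to p XOR X).
  13: 13 XOR 11 = 6 < 13 — winning move (to 6).
  14: 14 XOR 11 = 5 < 14 — winning move (to 5).
  8: 8 XOR 11 = 3 < 8 — winning move (to 3).
That gives 3 winning moves.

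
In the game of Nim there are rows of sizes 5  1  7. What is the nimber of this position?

3

Nim-sum: 5 XOR 1 XOR 7 = 3.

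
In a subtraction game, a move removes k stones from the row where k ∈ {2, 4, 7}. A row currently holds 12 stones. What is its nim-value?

Grundy values for subtraction set {2, 4, 7}:
g(0) = mex{} = 0
g(1) = mex{} = 0
g(2) = mex{0} = 1
g(3) = mex{0} = 1
g(4) = mex{0,1} = 2
g(5) = mex{0,1} = 2
g(6) = mex{1,2} = 0
g(7) = mex{0,1,2} = 3
g(8) = mex{0,2} = 1
g(9) = mex{1,2,3} = 0
g(10) = mex{0,1} = 2
g(11) = mex{0,2,3} = 1
g(12) = mex{1,2} = 0
So g(12) = 0.

0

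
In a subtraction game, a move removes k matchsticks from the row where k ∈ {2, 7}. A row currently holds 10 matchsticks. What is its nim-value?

Compute g(0), g(1), … for moves {2, 7}:
k:     0  1  2  3  4  5  6  7  8  9 10
g(k):  0  0  1  1  0  0  1  1  2  0  0
So g(10) = 0.

0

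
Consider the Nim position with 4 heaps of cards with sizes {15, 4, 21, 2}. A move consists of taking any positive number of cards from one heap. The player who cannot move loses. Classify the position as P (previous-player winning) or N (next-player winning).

Bitwise XOR of the heap sizes:
  01111  (15)
  00100  (4)
  10101  (21)
  00010  (2)
  -----
  11100  (28)
The nim-sum is 28 ≠ 0, so this is an N-position: the player to move can win.

N-position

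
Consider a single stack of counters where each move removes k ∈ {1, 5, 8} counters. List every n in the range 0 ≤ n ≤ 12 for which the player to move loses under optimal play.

0, 2, 4, 6

Build the Grundy sequence with g(k) = mex{g(k−s) : s ∈ {1, 5, 8}, s ≤ k}:
k:     0  1  2  3  4  5  6  7  8  9 10 11 12
g(k):  0  1  0  1  0  1  0  1  2  3  2  3  2
The P-positions (g = 0) in 0..12 are 0, 2, 4, 6.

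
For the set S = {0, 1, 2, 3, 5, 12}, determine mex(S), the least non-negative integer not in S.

4

The values 0, 1, 2, 3 are all present; 4 is the first non-negative integer missing from the set.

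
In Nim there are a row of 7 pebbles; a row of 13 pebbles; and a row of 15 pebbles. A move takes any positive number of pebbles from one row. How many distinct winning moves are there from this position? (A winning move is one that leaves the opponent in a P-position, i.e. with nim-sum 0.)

Write each in binary and XOR column by column:
  0111  (7)
  1101  (13)
  1111  (15)
  ----
  0101  (5)
The overall nim-sum is X = 5. A row of size p has a winning move iff p XOR X < p (reduce it to p XOR X).
  7: 7 XOR 5 = 2 < 7 — winning move (to 2).
  13: 13 XOR 5 = 8 < 13 — winning move (to 8).
  15: 15 XOR 5 = 10 < 15 — winning move (to 10).
That gives 3 winning moves.

3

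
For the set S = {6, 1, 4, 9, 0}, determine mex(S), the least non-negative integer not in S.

2

The values 0, 1 are all present; 2 is the first non-negative integer missing from the set.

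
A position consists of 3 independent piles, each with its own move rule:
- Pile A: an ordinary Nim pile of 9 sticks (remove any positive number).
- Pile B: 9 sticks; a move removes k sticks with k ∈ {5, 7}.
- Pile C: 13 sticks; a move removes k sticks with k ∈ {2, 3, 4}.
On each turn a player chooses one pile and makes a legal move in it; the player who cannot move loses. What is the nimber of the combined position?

8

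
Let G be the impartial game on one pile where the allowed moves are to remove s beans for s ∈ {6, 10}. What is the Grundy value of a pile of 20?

0

Compute g(0), g(1), … for moves {6, 10}:
k:     0  1  2  3  4  5  6  7  8  9 10 11 12 13 14 15 16 17 18 19 20
g(k):  0  0  0  0  0  0  1  1  1  1  1  1  2  2  2  2  0  0  0  0  0
So g(20) = 0.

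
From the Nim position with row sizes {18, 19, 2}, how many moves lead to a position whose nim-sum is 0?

3

Compute the nim-sum pairwise:
18 XOR 19 = 1
1 XOR 2 = 3
The overall nim-sum is X = 3. A row of size p has a winning move iff p XOR X < p (reduce it to p XOR X).
  18: 18 XOR 3 = 17 < 18 — winning move (to 17).
  19: 19 XOR 3 = 16 < 19 — winning move (to 16).
  2: 2 XOR 3 = 1 < 2 — winning move (to 1).
That gives 3 winning moves.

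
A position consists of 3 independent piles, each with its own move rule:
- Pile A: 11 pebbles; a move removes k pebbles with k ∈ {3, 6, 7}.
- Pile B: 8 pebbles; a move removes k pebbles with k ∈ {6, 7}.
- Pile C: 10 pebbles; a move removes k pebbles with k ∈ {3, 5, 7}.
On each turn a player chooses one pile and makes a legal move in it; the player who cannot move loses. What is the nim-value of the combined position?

For pile A, compute g(0), g(1), … with moves {3, 6, 7}:
k:     0  1  2  3  4  5  6  7  8  9 10 11
g(k):  0  0  0  1  1  1  2  2  2  3  0  0
So g(11) = 0.
Build the Grundy sequence for pile B with g(k) = mex{g(k−s) : s ∈ {6, 7}, s ≤ k}:
g(0) = mex{} = 0
g(1) = mex{} = 0
g(2) = mex{} = 0
g(3) = mex{} = 0
g(4) = mex{} = 0
g(5) = mex{} = 0
g(6) = mex{0} = 1
g(7) = mex{0} = 1
g(8) = mex{0} = 1
So g(8) = 1.
Build the Grundy sequence for pile C with g(k) = mex{g(k−s) : s ∈ {3, 5, 7}, s ≤ k}:
k:     0  1  2  3  4  5  6  7  8  9 10
g(k):  0  0  0  1  1  1  2  2  2  3  0
So g(10) = 0.
By the Sprague-Grundy theorem, the Grundy value of a sum of independent games is the XOR of the component values.
Combined value = 0 ⊕ 1 ⊕ 0 = 1.

1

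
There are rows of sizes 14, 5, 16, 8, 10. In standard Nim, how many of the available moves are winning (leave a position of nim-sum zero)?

In binary:
  01110  (14)
  00101  (5)
  10000  (16)
  01000  (8)
  01010  (10)
  -----
  11001  (25)
The overall nim-sum is X = 25. A row of size p has a winning move iff p XOR X < p (reduce it to p XOR X).
  14: 14 XOR 25 = 23 ≥ 14 — no move.
  5: 5 XOR 25 = 28 ≥ 5 — no move.
  16: 16 XOR 25 = 9 < 16 — winning move (to 9).
  8: 8 XOR 25 = 17 ≥ 8 — no move.
  10: 10 XOR 25 = 19 ≥ 10 — no move.
That gives 1 winning move.

1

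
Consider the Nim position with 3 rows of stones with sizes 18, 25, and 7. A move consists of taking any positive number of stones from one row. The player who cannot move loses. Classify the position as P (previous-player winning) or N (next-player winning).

Compute the nim-sum pairwise:
18 ⊕ 25 = 11
11 ⊕ 7 = 12
The nim-sum is 12 ≠ 0, so this is an N-position: the player to move can win.

N-position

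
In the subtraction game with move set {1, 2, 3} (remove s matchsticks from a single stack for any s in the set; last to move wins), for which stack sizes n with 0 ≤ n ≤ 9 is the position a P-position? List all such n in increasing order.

0, 4, 8

Grundy values for subtraction set {1, 2, 3}:
g(0) = mex{} = 0
g(1) = mex{0} = 1
g(2) = mex{0,1} = 2
g(3) = mex{0,1,2} = 3
g(4) = mex{1,2,3} = 0
g(5) = mex{0,2,3} = 1
g(6) = mex{0,1,3} = 2
g(7) = mex{0,1,2} = 3
g(8) = mex{1,2,3} = 0
g(9) = mex{0,2,3} = 1
The P-positions (g = 0) in 0..9 are 0, 4, 8.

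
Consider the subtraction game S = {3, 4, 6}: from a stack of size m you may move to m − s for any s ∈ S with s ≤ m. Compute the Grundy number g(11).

0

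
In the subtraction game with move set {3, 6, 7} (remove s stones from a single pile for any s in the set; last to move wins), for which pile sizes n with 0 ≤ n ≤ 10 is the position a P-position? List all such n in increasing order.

Grundy values for subtraction set {3, 6, 7}:
g(0) = mex{} = 0
g(1) = mex{} = 0
g(2) = mex{} = 0
g(3) = mex{0} = 1
g(4) = mex{0} = 1
g(5) = mex{0} = 1
g(6) = mex{0,1} = 2
g(7) = mex{0,1} = 2
g(8) = mex{0,1} = 2
g(9) = mex{0,1,2} = 3
g(10) = mex{1,2} = 0
The P-positions (g = 0) in 0..10 are 0, 1, 2, 10.

0, 1, 2, 10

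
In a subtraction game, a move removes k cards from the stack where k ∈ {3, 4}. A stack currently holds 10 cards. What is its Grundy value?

Compute g(0), g(1), … for moves {3, 4}:
g(0) = mex{} = 0
g(1) = mex{} = 0
g(2) = mex{} = 0
g(3) = mex{0} = 1
g(4) = mex{0} = 1
g(5) = mex{0} = 1
g(6) = mex{0,1} = 2
g(7) = mex{1} = 0
g(8) = mex{1} = 0
g(9) = mex{1,2} = 0
g(10) = mex{0,2} = 1
So g(10) = 1.

1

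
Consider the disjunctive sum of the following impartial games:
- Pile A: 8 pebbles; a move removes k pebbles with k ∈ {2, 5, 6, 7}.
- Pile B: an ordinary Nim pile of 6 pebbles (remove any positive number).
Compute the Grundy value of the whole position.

4

Build the Grundy sequence for pile A with g(k) = mex{g(k−s) : s ∈ {2, 5, 6, 7}, s ≤ k}:
g(0) = mex{} = 0
g(1) = mex{} = 0
g(2) = mex{0} = 1
g(3) = mex{0} = 1
g(4) = mex{1} = 0
g(5) = mex{0,1} = 2
g(6) = mex{0} = 1
g(7) = mex{0,1,2} = 3
g(8) = mex{0,1} = 2
So g(8) = 2.
Pile B is a plain Nim pile of size 6, so its Grundy value is 6.
By the Sprague-Grundy theorem, the Grundy value of a sum of independent games is the XOR of the component values.
Combined value = 2 XOR 6 = 4.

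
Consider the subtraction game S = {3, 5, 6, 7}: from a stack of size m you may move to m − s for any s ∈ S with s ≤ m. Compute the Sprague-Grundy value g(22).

Grundy values for subtraction set {3, 5, 6, 7}:
k:     0  1  2  3  4  5  6  7  8  9 10 11 12 13 14 15 16 17 18 19 20 21 22
g(k):  0  0  0  1  1  1  2  2  2  3  0  0  0  1  1  1  2  2  2  3  0  0  0
So g(22) = 0.

0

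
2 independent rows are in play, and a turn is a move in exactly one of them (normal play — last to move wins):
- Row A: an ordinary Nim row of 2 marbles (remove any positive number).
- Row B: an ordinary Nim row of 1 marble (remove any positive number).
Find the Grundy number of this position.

3

Row A is a plain Nim row of size 2, so its Grundy value is 2.
Row B is a plain Nim row of size 1, so its Grundy value is 1.
The value of a disjunctive sum is the nim-sum of the parts.
Combined value = 2 ⊕ 1 = 3.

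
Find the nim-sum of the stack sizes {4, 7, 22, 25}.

Bitwise XOR of the heap sizes:
  00100  (4)
  00111  (7)
  10110  (22)
  11001  (25)
  -----
  01100  (12)

12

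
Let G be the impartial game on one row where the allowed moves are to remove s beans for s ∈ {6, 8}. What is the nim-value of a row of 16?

0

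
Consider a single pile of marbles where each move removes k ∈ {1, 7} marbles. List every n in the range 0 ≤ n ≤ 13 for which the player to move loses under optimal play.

0, 2, 4, 6, 8, 10, 12

Compute g(0), g(1), … for moves {1, 7}:
k:     0  1  2  3  4  5  6  7  8  9 10 11 12 13
g(k):  0  1  0  1  0  1  0  1  0  1  0  1  0  1
The P-positions (g = 0) in 0..13 are 0, 2, 4, 6, 8, 10, 12.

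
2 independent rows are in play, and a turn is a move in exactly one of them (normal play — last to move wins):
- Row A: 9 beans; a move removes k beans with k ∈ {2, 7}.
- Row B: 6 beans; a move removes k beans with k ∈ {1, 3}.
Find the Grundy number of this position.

0

Build the Grundy sequence for row A with g(k) = mex{g(k−s) : s ∈ {2, 7}, s ≤ k}:
k:     0  1  2  3  4  5  6  7  8  9
g(k):  0  0  1  1  0  0  1  1  2  0
So g(9) = 0.
Grundy values for row B (subtraction set {1, 3}):
k:     0  1  2  3  4  5  6
g(k):  0  1  0  1  0  1  0
So g(6) = 0.
The value of a disjunctive sum is the nim-sum of the parts.
Combined value = 0 ⊕ 0 = 0.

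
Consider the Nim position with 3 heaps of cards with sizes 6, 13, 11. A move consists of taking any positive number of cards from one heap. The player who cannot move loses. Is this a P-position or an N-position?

P-position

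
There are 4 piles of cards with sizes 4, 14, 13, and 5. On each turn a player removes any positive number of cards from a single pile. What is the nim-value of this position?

In binary:
  0100  (4)
  1110  (14)
  1101  (13)
  0101  (5)
  ----
  0010  (2)

2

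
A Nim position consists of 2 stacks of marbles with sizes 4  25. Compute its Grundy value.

Write each in binary and XOR column by column:
  00100  (4)
  11001  (25)
  -----
  11101  (29)

29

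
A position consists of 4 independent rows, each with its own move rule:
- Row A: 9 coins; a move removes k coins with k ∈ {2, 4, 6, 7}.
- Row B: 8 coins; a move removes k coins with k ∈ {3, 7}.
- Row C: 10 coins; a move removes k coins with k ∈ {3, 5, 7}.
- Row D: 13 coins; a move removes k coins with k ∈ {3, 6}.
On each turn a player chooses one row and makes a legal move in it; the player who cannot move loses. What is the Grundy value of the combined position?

3

For row A, compute g(0), g(1), … with moves {2, 4, 6, 7}:
g(0) = mex{} = 0
g(1) = mex{} = 0
g(2) = mex{0} = 1
g(3) = mex{0} = 1
g(4) = mex{0,1} = 2
g(5) = mex{0,1} = 2
g(6) = mex{0,1,2} = 3
g(7) = mex{0,1,2} = 3
g(8) = mex{0,1,2,3} = 4
g(9) = mex{1,2,3} = 0
So g(9) = 0.
For row B, compute g(0), g(1), … with moves {3, 7}:
g(0) = mex{} = 0
g(1) = mex{} = 0
g(2) = mex{} = 0
g(3) = mex{0} = 1
g(4) = mex{0} = 1
g(5) = mex{0} = 1
g(6) = mex{1} = 0
g(7) = mex{0,1} = 2
g(8) = mex{0,1} = 2
So g(8) = 2.
Build the Grundy sequence for row C with g(k) = mex{g(k−s) : s ∈ {3, 5, 7}, s ≤ k}:
k:     0  1  2  3  4  5  6  7  8  9 10
g(k):  0  0  0  1  1  1  2  2  2  3  0
So g(10) = 0.
For row D, compute g(0), g(1), … with moves {3, 6}:
g(0) = mex{} = 0
g(1) = mex{} = 0
g(2) = mex{} = 0
g(3) = mex{0} = 1
g(4) = mex{0} = 1
g(5) = mex{0} = 1
g(6) = mex{0,1} = 2
g(7) = mex{0,1} = 2
g(8) = mex{0,1} = 2
g(9) = mex{1,2} = 0
g(10) = mex{1,2} = 0
g(11) = mex{1,2} = 0
g(12) = mex{0,2} = 1
g(13) = mex{0,2} = 1
So g(13) = 1.
The value of a disjunctive sum is the nim-sum of the parts.
Combined value = 0 XOR 2 XOR 0 XOR 1 = 3.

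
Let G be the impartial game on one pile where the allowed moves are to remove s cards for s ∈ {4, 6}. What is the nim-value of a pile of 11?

0

Build the Grundy sequence with g(k) = mex{g(k−s) : s ∈ {4, 6}, s ≤ k}:
g(0) = mex{} = 0
g(1) = mex{} = 0
g(2) = mex{} = 0
g(3) = mex{} = 0
g(4) = mex{0} = 1
g(5) = mex{0} = 1
g(6) = mex{0} = 1
g(7) = mex{0} = 1
g(8) = mex{0,1} = 2
g(9) = mex{0,1} = 2
g(10) = mex{1} = 0
g(11) = mex{1} = 0
So g(11) = 0.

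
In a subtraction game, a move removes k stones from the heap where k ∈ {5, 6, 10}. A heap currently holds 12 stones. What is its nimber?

2

Build the Grundy sequence with g(k) = mex{g(k−s) : s ∈ {5, 6, 10}, s ≤ k}:
k:     0  1  2  3  4  5  6  7  8  9 10 11 12
g(k):  0  0  0  0  0  1  1  1  1  1  2  2  2
So g(12) = 2.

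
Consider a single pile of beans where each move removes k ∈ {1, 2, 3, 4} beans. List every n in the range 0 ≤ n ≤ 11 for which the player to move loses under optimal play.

0, 5, 10

Build the Grundy sequence with g(k) = mex{g(k−s) : s ∈ {1, 2, 3, 4}, s ≤ k}:
g(0) = mex{} = 0
g(1) = mex{0} = 1
g(2) = mex{0,1} = 2
g(3) = mex{0,1,2} = 3
g(4) = mex{0,1,2,3} = 4
g(5) = mex{1,2,3,4} = 0
g(6) = mex{0,2,3,4} = 1
g(7) = mex{0,1,3,4} = 2
g(8) = mex{0,1,2,4} = 3
g(9) = mex{0,1,2,3} = 4
g(10) = mex{1,2,3,4} = 0
g(11) = mex{0,2,3,4} = 1
The P-positions (g = 0) in 0..11 are 0, 5, 10.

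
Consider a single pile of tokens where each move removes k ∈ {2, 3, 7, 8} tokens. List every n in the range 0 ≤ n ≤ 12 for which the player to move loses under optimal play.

0, 1, 5, 6, 10, 11

Compute g(0), g(1), … for moves {2, 3, 7, 8}:
k:     0  1  2  3  4  5  6  7  8  9 10 11 12
g(k):  0  0  1  1  2  0  0  1  1  2  0  0  1
The P-positions (g = 0) in 0..12 are 0, 1, 5, 6, 10, 11.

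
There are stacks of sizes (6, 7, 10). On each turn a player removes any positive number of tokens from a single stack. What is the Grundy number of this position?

In binary:
  0110  (6)
  0111  (7)
  1010  (10)
  ----
  1011  (11)

11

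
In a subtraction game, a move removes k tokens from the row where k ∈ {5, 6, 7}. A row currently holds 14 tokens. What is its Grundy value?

Build the Grundy sequence with g(k) = mex{g(k−s) : s ∈ {5, 6, 7}, s ≤ k}:
g(0) = mex{} = 0
g(1) = mex{} = 0
g(2) = mex{} = 0
g(3) = mex{} = 0
g(4) = mex{} = 0
g(5) = mex{0} = 1
g(6) = mex{0} = 1
g(7) = mex{0} = 1
g(8) = mex{0} = 1
g(9) = mex{0} = 1
g(10) = mex{0,1} = 2
g(11) = mex{0,1} = 2
g(12) = mex{1} = 0
g(13) = mex{1} = 0
g(14) = mex{1} = 0
So g(14) = 0.

0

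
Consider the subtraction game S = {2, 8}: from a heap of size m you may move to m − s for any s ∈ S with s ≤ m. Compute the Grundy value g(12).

1

Build the Grundy sequence with g(k) = mex{g(k−s) : s ∈ {2, 8}, s ≤ k}:
g(0) = mex{} = 0
g(1) = mex{} = 0
g(2) = mex{0} = 1
g(3) = mex{0} = 1
g(4) = mex{1} = 0
g(5) = mex{1} = 0
g(6) = mex{0} = 1
g(7) = mex{0} = 1
g(8) = mex{0,1} = 2
g(9) = mex{0,1} = 2
g(10) = mex{1,2} = 0
g(11) = mex{1,2} = 0
g(12) = mex{0} = 1
So g(12) = 1.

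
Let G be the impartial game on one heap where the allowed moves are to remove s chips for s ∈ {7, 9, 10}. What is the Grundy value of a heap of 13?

1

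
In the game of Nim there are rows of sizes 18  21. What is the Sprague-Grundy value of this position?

7

Nim-sum: 18 ^ 21 = 7.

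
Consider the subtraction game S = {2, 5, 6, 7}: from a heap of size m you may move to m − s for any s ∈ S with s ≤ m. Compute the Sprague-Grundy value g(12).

Compute g(0), g(1), … for moves {2, 5, 6, 7}:
k:     0  1  2  3  4  5  6  7  8  9 10 11 12
g(k):  0  0  1  1  0  2  1  3  2  2  3  3  0
So g(12) = 0.

0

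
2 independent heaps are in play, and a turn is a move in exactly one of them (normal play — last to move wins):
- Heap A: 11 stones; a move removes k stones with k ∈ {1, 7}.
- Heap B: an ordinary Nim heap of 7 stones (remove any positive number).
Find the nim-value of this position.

6

Grundy values for heap A (subtraction set {1, 7}):
g(0) = mex{} = 0
g(1) = mex{0} = 1
g(2) = mex{1} = 0
g(3) = mex{0} = 1
g(4) = mex{1} = 0
g(5) = mex{0} = 1
g(6) = mex{1} = 0
g(7) = mex{0} = 1
g(8) = mex{1} = 0
g(9) = mex{0} = 1
g(10) = mex{1} = 0
g(11) = mex{0} = 1
So g(11) = 1.
Heap B is a plain Nim heap of size 7, so its Grundy value is 7.
The value of a disjunctive sum is the nim-sum of the parts.
Combined value = 1 XOR 7 = 6.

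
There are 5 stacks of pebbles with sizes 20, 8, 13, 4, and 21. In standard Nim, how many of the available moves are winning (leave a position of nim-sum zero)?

0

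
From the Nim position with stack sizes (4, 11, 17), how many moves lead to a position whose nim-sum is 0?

Compute the nim-sum pairwise:
4 ^ 11 = 15
15 ^ 17 = 30
The overall nim-sum is X = 30. A stack of size p has a winning move iff p XOR X < p (reduce it to p XOR X).
  4: 4 XOR 30 = 26 ≥ 4 — no move.
  11: 11 XOR 30 = 21 ≥ 11 — no move.
  17: 17 XOR 30 = 15 < 17 — winning move (to 15).
That gives 1 winning move.

1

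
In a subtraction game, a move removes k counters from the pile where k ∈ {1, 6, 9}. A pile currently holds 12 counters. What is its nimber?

0

Grundy values for subtraction set {1, 6, 9}:
g(0) = mex{} = 0
g(1) = mex{0} = 1
g(2) = mex{1} = 0
g(3) = mex{0} = 1
g(4) = mex{1} = 0
g(5) = mex{0} = 1
g(6) = mex{0,1} = 2
g(7) = mex{1,2} = 0
g(8) = mex{0} = 1
g(9) = mex{0,1} = 2
g(10) = mex{0,1,2} = 3
g(11) = mex{0,1,3} = 2
g(12) = mex{1,2} = 0
So g(12) = 0.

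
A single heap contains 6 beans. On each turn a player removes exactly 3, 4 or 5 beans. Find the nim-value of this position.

2

Build the Grundy sequence with g(k) = mex{g(k−s) : s ∈ {3, 4, 5}, s ≤ k}:
g(0) = mex{} = 0
g(1) = mex{} = 0
g(2) = mex{} = 0
g(3) = mex{0} = 1
g(4) = mex{0} = 1
g(5) = mex{0} = 1
g(6) = mex{0,1} = 2
So g(6) = 2.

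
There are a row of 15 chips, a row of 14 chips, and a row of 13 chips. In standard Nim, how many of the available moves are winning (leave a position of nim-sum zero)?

3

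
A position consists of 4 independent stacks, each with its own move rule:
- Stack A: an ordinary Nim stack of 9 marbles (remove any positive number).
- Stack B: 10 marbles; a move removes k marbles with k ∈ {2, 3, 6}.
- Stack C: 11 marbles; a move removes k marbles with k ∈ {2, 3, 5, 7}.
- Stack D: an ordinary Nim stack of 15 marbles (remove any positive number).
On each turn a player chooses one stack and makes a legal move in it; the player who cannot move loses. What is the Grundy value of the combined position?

7

Stack A is a plain Nim stack of size 9, so its Grundy value is 9.
For stack B, compute g(0), g(1), … with moves {2, 3, 6}:
g(0) = mex{} = 0
g(1) = mex{} = 0
g(2) = mex{0} = 1
g(3) = mex{0} = 1
g(4) = mex{0,1} = 2
g(5) = mex{1} = 0
g(6) = mex{0,1,2} = 3
g(7) = mex{0,2} = 1
g(8) = mex{0,1,3} = 2
g(9) = mex{1,3} = 0
g(10) = mex{1,2} = 0
So g(10) = 0.
Build the Grundy sequence for stack C with g(k) = mex{g(k−s) : s ∈ {2, 3, 5, 7}, s ≤ k}:
k:     0  1  2  3  4  5  6  7  8  9 10 11
g(k):  0  0  1  1  2  2  3  3  4  0  0  1
So g(11) = 1.
Stack D is a plain Nim stack of size 15, so its Grundy value is 15.
By the Sprague-Grundy theorem, the Grundy value of a sum of independent games is the XOR of the component values.
Combined value = 9 XOR 0 XOR 1 XOR 15 = 7.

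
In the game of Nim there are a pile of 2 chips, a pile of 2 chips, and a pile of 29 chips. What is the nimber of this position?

29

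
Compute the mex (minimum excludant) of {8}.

0 is not in the set, so the mex is 0.

0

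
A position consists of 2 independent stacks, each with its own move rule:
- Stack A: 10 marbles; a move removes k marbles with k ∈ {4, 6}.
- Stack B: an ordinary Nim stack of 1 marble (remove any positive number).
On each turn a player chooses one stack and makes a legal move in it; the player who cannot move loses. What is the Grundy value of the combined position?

For stack A, compute g(0), g(1), … with moves {4, 6}:
g(0) = mex{} = 0
g(1) = mex{} = 0
g(2) = mex{} = 0
g(3) = mex{} = 0
g(4) = mex{0} = 1
g(5) = mex{0} = 1
g(6) = mex{0} = 1
g(7) = mex{0} = 1
g(8) = mex{0,1} = 2
g(9) = mex{0,1} = 2
g(10) = mex{1} = 0
So g(10) = 0.
Stack B is a plain Nim stack of size 1, so its Grundy value is 1.
The value of a disjunctive sum is the nim-sum of the parts.
Combined value = 0 XOR 1 = 1.

1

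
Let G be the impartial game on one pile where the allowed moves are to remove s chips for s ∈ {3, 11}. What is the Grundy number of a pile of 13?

2

Grundy values for subtraction set {3, 11}:
k:     0  1  2  3  4  5  6  7  8  9 10 11 12 13
g(k):  0  0  0  1  1  1  0  0  0  1  1  1  2  2
So g(13) = 2.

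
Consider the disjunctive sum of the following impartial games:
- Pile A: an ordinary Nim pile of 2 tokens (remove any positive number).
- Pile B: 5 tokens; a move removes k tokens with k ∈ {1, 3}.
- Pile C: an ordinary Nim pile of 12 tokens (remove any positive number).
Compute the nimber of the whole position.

Pile A is a plain Nim pile of size 2, so its Grundy value is 2.
For pile B, compute g(0), g(1), … with moves {1, 3}:
g(0) = mex{} = 0
g(1) = mex{0} = 1
g(2) = mex{1} = 0
g(3) = mex{0} = 1
g(4) = mex{1} = 0
g(5) = mex{0} = 1
So g(5) = 1.
Pile C is a plain Nim pile of size 12, so its Grundy value is 12.
The value of a disjunctive sum is the nim-sum of the parts.
Combined value = 2 ⊕ 1 ⊕ 12 = 15.

15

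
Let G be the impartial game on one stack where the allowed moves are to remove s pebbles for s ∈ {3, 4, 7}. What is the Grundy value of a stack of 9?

3

Compute g(0), g(1), … for moves {3, 4, 7}:
g(0) = mex{} = 0
g(1) = mex{} = 0
g(2) = mex{} = 0
g(3) = mex{0} = 1
g(4) = mex{0} = 1
g(5) = mex{0} = 1
g(6) = mex{0,1} = 2
g(7) = mex{0,1} = 2
g(8) = mex{0,1} = 2
g(9) = mex{0,1,2} = 3
So g(9) = 3.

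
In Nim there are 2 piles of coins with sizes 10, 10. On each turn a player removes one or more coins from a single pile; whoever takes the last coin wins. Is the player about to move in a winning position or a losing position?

Compute the nim-sum pairwise:
10 ⊕ 10 = 0
The nim-sum is 0, so this is a P-position: the player to move is in a losing position under optimal play.

Losing position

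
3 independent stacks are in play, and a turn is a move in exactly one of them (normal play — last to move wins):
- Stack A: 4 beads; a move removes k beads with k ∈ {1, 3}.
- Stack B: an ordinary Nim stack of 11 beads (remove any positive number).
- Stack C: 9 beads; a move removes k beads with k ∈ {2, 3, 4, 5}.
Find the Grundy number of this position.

10

For stack A, compute g(0), g(1), … with moves {1, 3}:
g(0) = mex{} = 0
g(1) = mex{0} = 1
g(2) = mex{1} = 0
g(3) = mex{0} = 1
g(4) = mex{1} = 0
So g(4) = 0.
Stack B is a plain Nim stack of size 11, so its Grundy value is 11.
Grundy values for stack C (subtraction set {2, 3, 4, 5}):
g(0) = mex{} = 0
g(1) = mex{} = 0
g(2) = mex{0} = 1
g(3) = mex{0} = 1
g(4) = mex{0,1} = 2
g(5) = mex{0,1} = 2
g(6) = mex{0,1,2} = 3
g(7) = mex{1,2} = 0
g(8) = mex{1,2,3} = 0
g(9) = mex{0,2,3} = 1
So g(9) = 1.
By the Sprague-Grundy theorem, the Grundy value of a sum of independent games is the XOR of the component values.
Combined value = 0 XOR 11 XOR 1 = 10.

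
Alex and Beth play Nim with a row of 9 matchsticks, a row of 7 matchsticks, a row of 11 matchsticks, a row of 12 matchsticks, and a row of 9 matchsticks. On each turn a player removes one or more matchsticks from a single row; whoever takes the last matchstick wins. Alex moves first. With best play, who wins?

Write each in binary and XOR column by column:
  1001  (9)
  0111  (7)
  1011  (11)
  1100  (12)
  1001  (9)
  ----
  0000  (0)
The nim-sum is 0, so this is a P-position: the player to move is in a losing position under optimal play; Alex is about to move from it and so loses — Beth wins.

Beth wins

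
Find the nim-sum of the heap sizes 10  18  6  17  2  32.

Compute the nim-sum pairwise:
10 ⊕ 18 = 24
24 ⊕ 6 = 30
30 ⊕ 17 = 15
15 ⊕ 2 = 13
13 ⊕ 32 = 45

45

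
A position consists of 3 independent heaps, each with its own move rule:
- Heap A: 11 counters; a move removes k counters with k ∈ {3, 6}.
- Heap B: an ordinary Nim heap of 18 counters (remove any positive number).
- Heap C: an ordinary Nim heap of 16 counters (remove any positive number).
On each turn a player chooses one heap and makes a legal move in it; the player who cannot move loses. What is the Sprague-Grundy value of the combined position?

2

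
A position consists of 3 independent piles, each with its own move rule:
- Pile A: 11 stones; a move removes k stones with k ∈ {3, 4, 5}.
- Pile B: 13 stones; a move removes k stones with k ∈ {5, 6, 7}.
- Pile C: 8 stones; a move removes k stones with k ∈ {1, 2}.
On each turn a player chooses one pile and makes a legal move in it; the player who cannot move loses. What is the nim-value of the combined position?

Grundy values for pile A (subtraction set {3, 4, 5}):
g(0) = mex{} = 0
g(1) = mex{} = 0
g(2) = mex{} = 0
g(3) = mex{0} = 1
g(4) = mex{0} = 1
g(5) = mex{0} = 1
g(6) = mex{0,1} = 2
g(7) = mex{0,1} = 2
g(8) = mex{1} = 0
g(9) = mex{1,2} = 0
g(10) = mex{1,2} = 0
g(11) = mex{0,2} = 1
So g(11) = 1.
For pile B, compute g(0), g(1), … with moves {5, 6, 7}:
k:     0  1  2  3  4  5  6  7  8  9 10 11 12 13
g(k):  0  0  0  0  0  1  1  1  1  1  2  2  0  0
So g(13) = 0.
For pile C, compute g(0), g(1), … with moves {1, 2}:
g(0) = mex{} = 0
g(1) = mex{0} = 1
g(2) = mex{0,1} = 2
g(3) = mex{1,2} = 0
g(4) = mex{0,2} = 1
g(5) = mex{0,1} = 2
g(6) = mex{1,2} = 0
g(7) = mex{0,2} = 1
g(8) = mex{0,1} = 2
So g(8) = 2.
By the Sprague-Grundy theorem, the Grundy value of a sum of independent games is the XOR of the component values.
Combined value = 1 XOR 0 XOR 2 = 3.

3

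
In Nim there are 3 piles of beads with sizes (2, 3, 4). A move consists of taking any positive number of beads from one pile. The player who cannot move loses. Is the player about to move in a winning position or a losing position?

Winning position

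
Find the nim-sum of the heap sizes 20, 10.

30

Nim-sum: 20 ⊕ 10 = 30.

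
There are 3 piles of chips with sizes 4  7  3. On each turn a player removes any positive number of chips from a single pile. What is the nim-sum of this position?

Compute the nim-sum pairwise:
4 XOR 7 = 3
3 XOR 3 = 0

0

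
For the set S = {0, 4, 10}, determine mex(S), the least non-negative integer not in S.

1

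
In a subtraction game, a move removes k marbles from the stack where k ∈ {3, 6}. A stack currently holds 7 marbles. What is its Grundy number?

2

Compute g(0), g(1), … for moves {3, 6}:
k:     0  1  2  3  4  5  6  7
g(k):  0  0  0  1  1  1  2  2
So g(7) = 2.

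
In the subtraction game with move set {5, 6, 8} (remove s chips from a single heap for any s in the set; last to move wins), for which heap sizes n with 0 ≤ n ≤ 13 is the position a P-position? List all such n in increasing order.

0, 1, 2, 3, 4, 13

Build the Grundy sequence with g(k) = mex{g(k−s) : s ∈ {5, 6, 8}, s ≤ k}:
g(0) = mex{} = 0
g(1) = mex{} = 0
g(2) = mex{} = 0
g(3) = mex{} = 0
g(4) = mex{} = 0
g(5) = mex{0} = 1
g(6) = mex{0} = 1
g(7) = mex{0} = 1
g(8) = mex{0} = 1
g(9) = mex{0} = 1
g(10) = mex{0,1} = 2
g(11) = mex{0,1} = 2
g(12) = mex{0,1} = 2
g(13) = mex{1} = 0
The P-positions (g = 0) in 0..13 are 0, 1, 2, 3, 4, 13.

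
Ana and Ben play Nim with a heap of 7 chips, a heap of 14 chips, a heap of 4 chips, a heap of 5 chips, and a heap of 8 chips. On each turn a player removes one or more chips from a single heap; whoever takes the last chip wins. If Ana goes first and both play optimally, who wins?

Compute the nim-sum pairwise:
7 ⊕ 14 = 9
9 ⊕ 4 = 13
13 ⊕ 5 = 8
8 ⊕ 8 = 0
The nim-sum is 0, so this is a P-position: the player to move is in a losing position under optimal play; Ana is about to move from it and so loses — Ben wins.

Ben wins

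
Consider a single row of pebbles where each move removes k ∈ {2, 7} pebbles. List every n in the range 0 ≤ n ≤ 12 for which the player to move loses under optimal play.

Build the Grundy sequence with g(k) = mex{g(k−s) : s ∈ {2, 7}, s ≤ k}:
g(0) = mex{} = 0
g(1) = mex{} = 0
g(2) = mex{0} = 1
g(3) = mex{0} = 1
g(4) = mex{1} = 0
g(5) = mex{1} = 0
g(6) = mex{0} = 1
g(7) = mex{0} = 1
g(8) = mex{0,1} = 2
g(9) = mex{1} = 0
g(10) = mex{1,2} = 0
g(11) = mex{0} = 1
g(12) = mex{0} = 1
The P-positions (g = 0) in 0..12 are 0, 1, 4, 5, 9, 10.

0, 1, 4, 5, 9, 10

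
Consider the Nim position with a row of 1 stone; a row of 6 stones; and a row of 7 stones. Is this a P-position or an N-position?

P-position

Nim-sum: 1 XOR 6 XOR 7 = 0.
The nim-sum is 0, so this is a P-position: the player to move is in a losing position under optimal play.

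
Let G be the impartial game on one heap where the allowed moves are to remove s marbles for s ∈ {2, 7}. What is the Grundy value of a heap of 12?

1

Grundy values for subtraction set {2, 7}:
k:     0  1  2  3  4  5  6  7  8  9 10 11 12
g(k):  0  0  1  1  0  0  1  1  2  0  0  1  1
So g(12) = 1.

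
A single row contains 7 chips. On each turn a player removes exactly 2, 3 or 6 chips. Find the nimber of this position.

1

Compute g(0), g(1), … for moves {2, 3, 6}:
g(0) = mex{} = 0
g(1) = mex{} = 0
g(2) = mex{0} = 1
g(3) = mex{0} = 1
g(4) = mex{0,1} = 2
g(5) = mex{1} = 0
g(6) = mex{0,1,2} = 3
g(7) = mex{0,2} = 1
So g(7) = 1.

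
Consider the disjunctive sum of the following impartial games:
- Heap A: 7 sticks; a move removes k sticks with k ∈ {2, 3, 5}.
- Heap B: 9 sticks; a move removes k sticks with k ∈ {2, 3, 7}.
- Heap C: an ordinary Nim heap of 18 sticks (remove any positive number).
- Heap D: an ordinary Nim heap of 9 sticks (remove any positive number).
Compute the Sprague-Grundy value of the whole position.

Grundy values for heap A (subtraction set {2, 3, 5}):
g(0) = mex{} = 0
g(1) = mex{} = 0
g(2) = mex{0} = 1
g(3) = mex{0} = 1
g(4) = mex{0,1} = 2
g(5) = mex{0,1} = 2
g(6) = mex{0,1,2} = 3
g(7) = mex{1,2} = 0
So g(7) = 0.
Build the Grundy sequence for heap B with g(k) = mex{g(k−s) : s ∈ {2, 3, 7}, s ≤ k}:
g(0) = mex{} = 0
g(1) = mex{} = 0
g(2) = mex{0} = 1
g(3) = mex{0} = 1
g(4) = mex{0,1} = 2
g(5) = mex{1} = 0
g(6) = mex{1,2} = 0
g(7) = mex{0,2} = 1
g(8) = mex{0} = 1
g(9) = mex{0,1} = 2
So g(9) = 2.
Heap C is a plain Nim heap of size 18, so its Grundy value is 18.
Heap D is a plain Nim heap of size 9, so its Grundy value is 9.
The value of a disjunctive sum is the nim-sum of the parts.
Combined value = 0 XOR 2 XOR 18 XOR 9 = 25.

25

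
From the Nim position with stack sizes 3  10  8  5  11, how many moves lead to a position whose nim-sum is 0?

3

In binary:
  0011  (3)
  1010  (10)
  1000  (8)
  0101  (5)
  1011  (11)
  ----
  1111  (15)
The overall nim-sum is X = 15. A stack of size p has a winning move iff p XOR X < p (reduce it to p XOR X).
  3: 3 XOR 15 = 12 ≥ 3 — no move.
  10: 10 XOR 15 = 5 < 10 — winning move (to 5).
  8: 8 XOR 15 = 7 < 8 — winning move (to 7).
  5: 5 XOR 15 = 10 ≥ 5 — no move.
  11: 11 XOR 15 = 4 < 11 — winning move (to 4).
That gives 3 winning moves.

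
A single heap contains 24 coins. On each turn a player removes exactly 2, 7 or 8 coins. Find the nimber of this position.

Build the Grundy sequence with g(k) = mex{g(k−s) : s ∈ {2, 7, 8}, s ≤ k}:
k:     0  1  2  3  4  5  6  7  8  9 10 11 12 13 14 15 16 17 18 19 20 21 22 23 24
g(k):  0  0  1  1  0  0  1  1  2  2  0  3  1  2  0  0  1  1  2  0  0  1  1  2  0
So g(24) = 0.

0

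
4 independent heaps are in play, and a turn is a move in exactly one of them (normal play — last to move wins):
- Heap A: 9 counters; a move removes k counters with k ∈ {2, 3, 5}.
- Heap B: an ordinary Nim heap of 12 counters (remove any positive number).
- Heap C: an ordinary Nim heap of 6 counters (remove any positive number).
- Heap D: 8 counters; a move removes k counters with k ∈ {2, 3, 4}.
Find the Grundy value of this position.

Build the Grundy sequence for heap A with g(k) = mex{g(k−s) : s ∈ {2, 3, 5}, s ≤ k}:
k:     0  1  2  3  4  5  6  7  8  9
g(k):  0  0  1  1  2  2  3  0  0  1
So g(9) = 1.
Heap B is a plain Nim heap of size 12, so its Grundy value is 12.
Heap C is a plain Nim heap of size 6, so its Grundy value is 6.
Build the Grundy sequence for heap D with g(k) = mex{g(k−s) : s ∈ {2, 3, 4}, s ≤ k}:
k:     0  1  2  3  4  5  6  7  8
g(k):  0  0  1  1  2  2  0  0  1
So g(8) = 1.
The value of a disjunctive sum is the nim-sum of the parts.
Combined value = 1 XOR 12 XOR 6 XOR 1 = 10.

10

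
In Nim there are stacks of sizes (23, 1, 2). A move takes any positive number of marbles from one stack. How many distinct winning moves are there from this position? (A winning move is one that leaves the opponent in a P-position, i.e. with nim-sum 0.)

1

In binary:
  10111  (23)
  00001  (1)
  00010  (2)
  -----
  10100  (20)
The overall nim-sum is X = 20. A stack of size p has a winning move iff p XOR X < p (reduce it to p XOR X).
  23: 23 XOR 20 = 3 < 23 — winning move (to 3).
  1: 1 XOR 20 = 21 ≥ 1 — no move.
  2: 2 XOR 20 = 22 ≥ 2 — no move.
That gives 1 winning move.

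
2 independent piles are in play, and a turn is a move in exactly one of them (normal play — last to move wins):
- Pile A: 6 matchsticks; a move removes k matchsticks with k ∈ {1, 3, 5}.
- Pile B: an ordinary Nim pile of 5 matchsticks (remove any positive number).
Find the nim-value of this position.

For pile A, compute g(0), g(1), … with moves {1, 3, 5}:
g(0) = mex{} = 0
g(1) = mex{0} = 1
g(2) = mex{1} = 0
g(3) = mex{0} = 1
g(4) = mex{1} = 0
g(5) = mex{0} = 1
g(6) = mex{1} = 0
So g(6) = 0.
Pile B is a plain Nim pile of size 5, so its Grundy value is 5.
By the Sprague-Grundy theorem, the Grundy value of a sum of independent games is the XOR of the component values.
Combined value = 0 ⊕ 5 = 5.

5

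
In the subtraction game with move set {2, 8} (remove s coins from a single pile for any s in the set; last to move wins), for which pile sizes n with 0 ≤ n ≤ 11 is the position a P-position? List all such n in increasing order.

0, 1, 4, 5, 10, 11

Grundy values for subtraction set {2, 8}:
g(0) = mex{} = 0
g(1) = mex{} = 0
g(2) = mex{0} = 1
g(3) = mex{0} = 1
g(4) = mex{1} = 0
g(5) = mex{1} = 0
g(6) = mex{0} = 1
g(7) = mex{0} = 1
g(8) = mex{0,1} = 2
g(9) = mex{0,1} = 2
g(10) = mex{1,2} = 0
g(11) = mex{1,2} = 0
The P-positions (g = 0) in 0..11 are 0, 1, 4, 5, 10, 11.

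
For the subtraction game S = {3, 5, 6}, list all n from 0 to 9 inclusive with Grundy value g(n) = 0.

Compute g(0), g(1), … for moves {3, 5, 6}:
g(0) = mex{} = 0
g(1) = mex{} = 0
g(2) = mex{} = 0
g(3) = mex{0} = 1
g(4) = mex{0} = 1
g(5) = mex{0} = 1
g(6) = mex{0,1} = 2
g(7) = mex{0,1} = 2
g(8) = mex{0,1} = 2
g(9) = mex{1,2} = 0
The P-positions (g = 0) in 0..9 are 0, 1, 2, 9.

0, 1, 2, 9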